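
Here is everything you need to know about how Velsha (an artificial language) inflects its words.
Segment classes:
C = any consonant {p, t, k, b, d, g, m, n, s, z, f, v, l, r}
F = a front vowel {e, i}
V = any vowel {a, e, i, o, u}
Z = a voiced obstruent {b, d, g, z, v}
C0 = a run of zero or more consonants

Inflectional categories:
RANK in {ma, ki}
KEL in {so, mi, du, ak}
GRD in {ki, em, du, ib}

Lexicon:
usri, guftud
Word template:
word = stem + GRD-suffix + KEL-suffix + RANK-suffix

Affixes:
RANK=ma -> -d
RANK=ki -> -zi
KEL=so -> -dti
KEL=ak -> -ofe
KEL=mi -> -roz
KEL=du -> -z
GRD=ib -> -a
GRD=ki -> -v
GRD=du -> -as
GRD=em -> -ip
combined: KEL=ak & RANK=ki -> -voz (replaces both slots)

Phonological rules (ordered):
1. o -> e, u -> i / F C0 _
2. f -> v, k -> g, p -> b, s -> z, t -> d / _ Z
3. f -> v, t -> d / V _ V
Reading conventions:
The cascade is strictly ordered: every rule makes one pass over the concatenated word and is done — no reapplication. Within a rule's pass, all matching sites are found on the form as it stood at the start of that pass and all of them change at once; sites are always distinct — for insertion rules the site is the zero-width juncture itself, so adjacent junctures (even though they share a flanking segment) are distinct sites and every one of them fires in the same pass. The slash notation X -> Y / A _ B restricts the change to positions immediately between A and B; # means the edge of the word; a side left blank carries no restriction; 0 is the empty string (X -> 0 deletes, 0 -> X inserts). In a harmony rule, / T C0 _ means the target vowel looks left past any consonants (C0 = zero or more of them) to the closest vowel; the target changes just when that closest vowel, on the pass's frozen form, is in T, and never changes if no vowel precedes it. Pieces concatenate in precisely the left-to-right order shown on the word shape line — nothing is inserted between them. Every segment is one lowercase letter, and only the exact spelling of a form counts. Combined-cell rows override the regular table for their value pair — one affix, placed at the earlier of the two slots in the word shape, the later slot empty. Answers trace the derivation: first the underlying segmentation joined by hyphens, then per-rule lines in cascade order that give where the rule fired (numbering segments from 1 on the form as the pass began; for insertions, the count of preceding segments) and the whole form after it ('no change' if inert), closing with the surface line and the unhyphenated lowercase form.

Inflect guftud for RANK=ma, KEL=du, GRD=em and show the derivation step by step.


underlying: guftud-ip-z-d
1. o -> e, u -> i / F C0 _: no change
2. f -> v, k -> g, p -> b, s -> z, t -> d / _ Z: fires at position(s) 8: guftudibzd
3. f -> v, t -> d / V _ V: no change
surface: guftudibzd


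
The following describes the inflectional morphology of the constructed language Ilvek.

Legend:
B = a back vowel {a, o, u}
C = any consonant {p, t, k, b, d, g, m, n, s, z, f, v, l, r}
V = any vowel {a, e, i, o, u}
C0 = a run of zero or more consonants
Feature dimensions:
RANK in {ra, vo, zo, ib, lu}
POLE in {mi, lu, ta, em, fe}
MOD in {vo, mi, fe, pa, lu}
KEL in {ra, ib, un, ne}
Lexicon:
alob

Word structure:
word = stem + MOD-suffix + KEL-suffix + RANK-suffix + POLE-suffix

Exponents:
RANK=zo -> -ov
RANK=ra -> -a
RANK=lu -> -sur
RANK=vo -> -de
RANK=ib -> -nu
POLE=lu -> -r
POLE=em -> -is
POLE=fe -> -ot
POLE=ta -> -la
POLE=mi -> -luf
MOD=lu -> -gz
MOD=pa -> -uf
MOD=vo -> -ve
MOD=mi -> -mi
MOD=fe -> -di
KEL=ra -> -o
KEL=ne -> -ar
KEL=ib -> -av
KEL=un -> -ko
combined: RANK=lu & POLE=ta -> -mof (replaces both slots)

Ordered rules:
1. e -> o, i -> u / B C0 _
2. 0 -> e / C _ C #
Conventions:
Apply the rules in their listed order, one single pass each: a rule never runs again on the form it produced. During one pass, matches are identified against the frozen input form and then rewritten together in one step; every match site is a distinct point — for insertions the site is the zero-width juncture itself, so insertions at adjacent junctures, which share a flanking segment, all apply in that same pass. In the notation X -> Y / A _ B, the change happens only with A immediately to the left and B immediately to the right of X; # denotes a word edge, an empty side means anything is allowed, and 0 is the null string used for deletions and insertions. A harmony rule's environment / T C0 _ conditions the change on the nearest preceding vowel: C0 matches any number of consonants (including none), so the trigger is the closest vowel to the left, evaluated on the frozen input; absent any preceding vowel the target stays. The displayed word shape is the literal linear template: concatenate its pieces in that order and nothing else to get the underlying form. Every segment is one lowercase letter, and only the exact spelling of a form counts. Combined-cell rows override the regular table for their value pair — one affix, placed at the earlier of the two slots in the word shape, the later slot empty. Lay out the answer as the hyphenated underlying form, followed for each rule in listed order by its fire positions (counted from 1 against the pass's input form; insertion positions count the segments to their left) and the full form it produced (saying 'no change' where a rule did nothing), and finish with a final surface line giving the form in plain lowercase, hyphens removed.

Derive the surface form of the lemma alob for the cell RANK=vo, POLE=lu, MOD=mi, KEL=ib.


underlying: alob-mi-av-de-r
1. e -> o, i -> u / B C0 _: fires at position(s) 6, 10: alobmuavdor
2. 0 -> e / C _ C #: no change
surface: alobmuavdor


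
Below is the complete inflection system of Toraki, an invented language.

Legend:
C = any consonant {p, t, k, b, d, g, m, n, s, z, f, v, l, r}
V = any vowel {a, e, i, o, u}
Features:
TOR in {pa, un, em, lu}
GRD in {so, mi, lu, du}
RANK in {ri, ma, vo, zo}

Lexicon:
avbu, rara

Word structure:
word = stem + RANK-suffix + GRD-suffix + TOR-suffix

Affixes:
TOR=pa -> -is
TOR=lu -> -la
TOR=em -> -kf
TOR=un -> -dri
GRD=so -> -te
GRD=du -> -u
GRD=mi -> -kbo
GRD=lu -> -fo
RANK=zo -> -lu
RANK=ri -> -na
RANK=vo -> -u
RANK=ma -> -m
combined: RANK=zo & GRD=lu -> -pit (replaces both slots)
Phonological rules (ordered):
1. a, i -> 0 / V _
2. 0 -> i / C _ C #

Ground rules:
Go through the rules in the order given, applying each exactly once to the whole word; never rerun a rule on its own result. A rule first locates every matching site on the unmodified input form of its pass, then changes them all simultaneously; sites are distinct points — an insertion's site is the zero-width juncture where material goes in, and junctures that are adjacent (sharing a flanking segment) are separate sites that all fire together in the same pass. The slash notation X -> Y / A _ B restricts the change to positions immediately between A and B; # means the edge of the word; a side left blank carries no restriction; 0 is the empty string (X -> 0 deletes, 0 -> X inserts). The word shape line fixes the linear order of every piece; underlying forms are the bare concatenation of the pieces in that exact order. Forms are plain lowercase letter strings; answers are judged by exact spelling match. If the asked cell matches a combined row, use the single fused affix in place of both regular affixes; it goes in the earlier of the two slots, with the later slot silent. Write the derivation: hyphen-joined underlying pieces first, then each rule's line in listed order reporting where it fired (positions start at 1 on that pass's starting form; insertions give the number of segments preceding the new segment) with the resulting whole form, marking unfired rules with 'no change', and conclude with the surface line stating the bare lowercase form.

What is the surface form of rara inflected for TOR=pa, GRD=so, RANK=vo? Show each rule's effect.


underlying: rara-u-te-is
1. a, i -> 0 / V _: fires at position(s) 8: rarautes
2. 0 -> i / C _ C #: no change
surface: rarautes


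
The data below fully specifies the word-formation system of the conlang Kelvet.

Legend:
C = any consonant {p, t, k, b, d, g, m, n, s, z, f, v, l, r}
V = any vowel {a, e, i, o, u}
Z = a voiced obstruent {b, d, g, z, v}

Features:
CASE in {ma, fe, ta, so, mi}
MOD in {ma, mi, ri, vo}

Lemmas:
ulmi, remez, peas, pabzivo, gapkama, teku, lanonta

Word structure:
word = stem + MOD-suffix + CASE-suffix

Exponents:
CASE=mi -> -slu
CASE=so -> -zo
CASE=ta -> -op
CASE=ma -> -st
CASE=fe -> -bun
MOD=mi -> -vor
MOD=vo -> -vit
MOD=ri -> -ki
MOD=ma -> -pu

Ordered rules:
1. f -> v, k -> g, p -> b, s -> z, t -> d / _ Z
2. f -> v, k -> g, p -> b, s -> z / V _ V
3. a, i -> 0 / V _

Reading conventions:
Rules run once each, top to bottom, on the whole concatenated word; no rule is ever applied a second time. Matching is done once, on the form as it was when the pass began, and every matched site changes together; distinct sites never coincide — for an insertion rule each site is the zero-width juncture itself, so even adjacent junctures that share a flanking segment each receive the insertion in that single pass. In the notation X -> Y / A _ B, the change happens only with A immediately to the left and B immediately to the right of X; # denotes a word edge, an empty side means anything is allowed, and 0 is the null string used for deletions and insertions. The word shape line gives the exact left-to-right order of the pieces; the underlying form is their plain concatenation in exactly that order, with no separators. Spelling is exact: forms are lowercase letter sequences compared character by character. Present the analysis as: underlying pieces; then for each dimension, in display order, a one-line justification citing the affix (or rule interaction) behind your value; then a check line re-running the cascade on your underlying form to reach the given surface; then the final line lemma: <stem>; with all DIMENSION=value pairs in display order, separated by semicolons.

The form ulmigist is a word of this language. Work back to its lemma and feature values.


underlying: ulmi-ki-st
CASE=ma - signalled by the affix -st
MOD=ri - signalled by the affix -ki
check: ulmikist -> ulmikist -> ulmigist -> ulmigist
lemma: ulmi; CASE=ma; MOD=ri


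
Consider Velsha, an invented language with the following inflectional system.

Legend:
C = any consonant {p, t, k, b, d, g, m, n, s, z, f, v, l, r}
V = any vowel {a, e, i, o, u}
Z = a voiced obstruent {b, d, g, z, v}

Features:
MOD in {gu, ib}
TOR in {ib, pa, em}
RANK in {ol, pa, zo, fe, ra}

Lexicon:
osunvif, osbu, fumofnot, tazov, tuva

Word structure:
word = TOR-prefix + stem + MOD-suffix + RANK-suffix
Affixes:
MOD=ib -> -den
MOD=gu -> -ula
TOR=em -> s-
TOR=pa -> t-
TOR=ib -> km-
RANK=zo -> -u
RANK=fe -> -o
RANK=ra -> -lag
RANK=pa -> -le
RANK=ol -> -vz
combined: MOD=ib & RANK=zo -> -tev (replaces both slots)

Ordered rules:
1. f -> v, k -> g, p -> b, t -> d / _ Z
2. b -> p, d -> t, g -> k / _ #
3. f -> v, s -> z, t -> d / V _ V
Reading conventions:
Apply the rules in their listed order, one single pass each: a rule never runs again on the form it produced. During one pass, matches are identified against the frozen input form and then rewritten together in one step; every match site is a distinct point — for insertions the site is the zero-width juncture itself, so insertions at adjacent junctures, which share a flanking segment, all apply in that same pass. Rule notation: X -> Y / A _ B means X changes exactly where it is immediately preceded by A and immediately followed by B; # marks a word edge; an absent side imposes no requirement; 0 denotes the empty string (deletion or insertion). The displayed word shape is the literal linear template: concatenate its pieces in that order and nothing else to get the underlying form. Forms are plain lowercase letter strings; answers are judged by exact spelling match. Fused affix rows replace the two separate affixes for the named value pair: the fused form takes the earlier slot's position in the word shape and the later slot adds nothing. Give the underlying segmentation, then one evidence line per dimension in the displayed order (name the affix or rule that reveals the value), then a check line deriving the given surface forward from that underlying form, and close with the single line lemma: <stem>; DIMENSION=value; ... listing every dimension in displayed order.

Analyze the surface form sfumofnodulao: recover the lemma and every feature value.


underlying: s-fumofnot-ula-o
MOD=gu - signalled by the affix -ula
TOR=em - signalled by the affix s-
RANK=fe - signalled by the affix -o
check: sfumofnotulao -> sfumofnotulao -> sfumofnotulao -> sfumofnodulao
lemma: fumofnot; MOD=gu; TOR=em; RANK=fe


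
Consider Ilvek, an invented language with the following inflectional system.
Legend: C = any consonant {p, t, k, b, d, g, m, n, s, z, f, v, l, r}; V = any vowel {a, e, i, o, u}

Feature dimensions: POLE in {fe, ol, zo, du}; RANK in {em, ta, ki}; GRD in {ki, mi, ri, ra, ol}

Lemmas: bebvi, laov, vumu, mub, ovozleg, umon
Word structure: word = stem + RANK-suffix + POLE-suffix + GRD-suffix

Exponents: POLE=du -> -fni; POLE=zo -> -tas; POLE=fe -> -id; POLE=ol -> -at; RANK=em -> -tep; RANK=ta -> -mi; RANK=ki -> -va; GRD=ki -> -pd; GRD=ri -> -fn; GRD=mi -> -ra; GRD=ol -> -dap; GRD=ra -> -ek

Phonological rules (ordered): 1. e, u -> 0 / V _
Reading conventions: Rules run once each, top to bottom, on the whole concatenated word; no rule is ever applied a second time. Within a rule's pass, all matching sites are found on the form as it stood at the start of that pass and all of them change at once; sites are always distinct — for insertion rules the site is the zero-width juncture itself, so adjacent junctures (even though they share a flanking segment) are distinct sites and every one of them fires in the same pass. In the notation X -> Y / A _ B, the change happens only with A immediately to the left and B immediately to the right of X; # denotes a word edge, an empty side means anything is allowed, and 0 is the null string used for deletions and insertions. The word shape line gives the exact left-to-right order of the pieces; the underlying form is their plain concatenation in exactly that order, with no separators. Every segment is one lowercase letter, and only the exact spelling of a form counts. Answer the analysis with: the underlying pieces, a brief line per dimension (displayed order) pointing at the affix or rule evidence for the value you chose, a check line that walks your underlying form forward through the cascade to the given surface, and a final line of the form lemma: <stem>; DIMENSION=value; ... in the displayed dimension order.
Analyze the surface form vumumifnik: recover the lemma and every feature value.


underlying: vumu-mi-fni-ek
POLE=du - signalled by the affix -fni
RANK=ta - signalled by the affix -mi
GRD=ra - signalled by the affix -ek
check: vumumifniek -> vumumifnik
lemma: vumu; POLE=du; RANK=ta; GRD=ra


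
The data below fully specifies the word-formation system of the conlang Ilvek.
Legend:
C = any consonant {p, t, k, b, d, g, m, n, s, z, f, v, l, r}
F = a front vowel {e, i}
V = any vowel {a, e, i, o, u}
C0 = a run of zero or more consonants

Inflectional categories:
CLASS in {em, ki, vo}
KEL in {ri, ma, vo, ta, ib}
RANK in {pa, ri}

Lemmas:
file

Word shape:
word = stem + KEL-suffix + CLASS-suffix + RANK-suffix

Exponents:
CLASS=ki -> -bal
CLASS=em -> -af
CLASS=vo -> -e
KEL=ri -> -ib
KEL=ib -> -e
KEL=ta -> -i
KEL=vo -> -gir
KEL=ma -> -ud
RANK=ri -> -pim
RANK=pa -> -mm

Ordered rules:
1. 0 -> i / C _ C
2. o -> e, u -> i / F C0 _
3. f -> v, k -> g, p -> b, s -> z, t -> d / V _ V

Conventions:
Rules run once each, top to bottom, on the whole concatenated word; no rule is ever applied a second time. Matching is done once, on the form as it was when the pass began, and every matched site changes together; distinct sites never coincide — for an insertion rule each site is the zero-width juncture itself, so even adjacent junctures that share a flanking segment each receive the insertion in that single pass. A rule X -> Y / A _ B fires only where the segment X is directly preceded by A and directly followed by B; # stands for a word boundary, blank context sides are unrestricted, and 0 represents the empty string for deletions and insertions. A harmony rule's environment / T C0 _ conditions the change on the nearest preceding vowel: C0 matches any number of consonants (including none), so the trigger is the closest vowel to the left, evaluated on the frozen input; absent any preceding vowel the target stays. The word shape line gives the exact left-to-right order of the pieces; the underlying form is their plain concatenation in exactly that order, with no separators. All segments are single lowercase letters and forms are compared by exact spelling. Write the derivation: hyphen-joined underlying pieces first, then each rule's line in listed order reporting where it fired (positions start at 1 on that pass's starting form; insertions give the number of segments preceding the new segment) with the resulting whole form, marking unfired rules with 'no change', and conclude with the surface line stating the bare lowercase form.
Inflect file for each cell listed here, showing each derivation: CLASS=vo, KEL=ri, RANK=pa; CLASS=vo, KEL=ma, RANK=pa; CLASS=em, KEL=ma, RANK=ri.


cell CLASS=vo, KEL=ri, RANK=pa:
underlying: file-ib-e-mm
1. 0 -> i / C _ C: inserts after position(s) 8: fileibemim
2. o -> e, u -> i / F C0 _: no change
3. f -> v, k -> g, p -> b, s -> z, t -> d / V _ V: no change
surface: fileibemim

cell CLASS=vo, KEL=ma, RANK=pa:
underlying: file-ud-e-mm
1. 0 -> i / C _ C: inserts after position(s) 8: fileudemim
2. o -> e, u -> i / F C0 _: fires at position(s) 5: fileidemim
3. f -> v, k -> g, p -> b, s -> z, t -> d / V _ V: no change
surface: fileidemim

cell CLASS=em, KEL=ma, RANK=ri:
underlying: file-ud-af-pim
1. 0 -> i / C _ C: inserts after position(s) 8: fileudafipim
2. o -> e, u -> i / F C0 _: fires at position(s) 5: fileidafipim
3. f -> v, k -> g, p -> b, s -> z, t -> d / V _ V: fires at position(s) 8, 10: fileidavibim
surface: fileidavibim


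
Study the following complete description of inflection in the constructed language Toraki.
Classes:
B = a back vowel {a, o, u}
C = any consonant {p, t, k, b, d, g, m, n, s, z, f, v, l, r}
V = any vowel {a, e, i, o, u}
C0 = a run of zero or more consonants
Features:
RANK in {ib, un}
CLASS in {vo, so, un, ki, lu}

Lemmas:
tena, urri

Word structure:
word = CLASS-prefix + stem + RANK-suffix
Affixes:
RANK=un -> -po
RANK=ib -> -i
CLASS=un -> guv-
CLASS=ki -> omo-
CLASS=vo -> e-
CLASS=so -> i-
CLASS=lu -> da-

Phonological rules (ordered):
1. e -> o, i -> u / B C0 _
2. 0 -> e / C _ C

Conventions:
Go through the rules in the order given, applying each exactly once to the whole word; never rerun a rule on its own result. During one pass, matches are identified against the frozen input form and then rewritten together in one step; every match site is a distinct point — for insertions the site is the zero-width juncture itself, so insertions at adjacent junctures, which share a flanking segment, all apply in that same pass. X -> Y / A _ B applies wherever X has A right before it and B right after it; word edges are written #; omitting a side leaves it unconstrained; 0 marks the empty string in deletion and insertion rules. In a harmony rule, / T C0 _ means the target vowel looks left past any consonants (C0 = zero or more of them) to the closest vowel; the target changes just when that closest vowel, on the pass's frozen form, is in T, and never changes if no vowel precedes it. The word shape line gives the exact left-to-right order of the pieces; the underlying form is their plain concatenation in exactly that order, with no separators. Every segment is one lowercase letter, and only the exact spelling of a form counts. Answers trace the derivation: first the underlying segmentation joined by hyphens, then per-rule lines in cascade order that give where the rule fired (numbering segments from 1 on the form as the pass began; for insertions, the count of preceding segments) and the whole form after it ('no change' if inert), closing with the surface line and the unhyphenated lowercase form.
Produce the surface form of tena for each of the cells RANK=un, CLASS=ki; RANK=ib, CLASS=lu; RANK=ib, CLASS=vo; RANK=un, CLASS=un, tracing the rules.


cell RANK=un, CLASS=ki:
underlying: omo-tena-po
1. e -> o, i -> u / B C0 _: fires at position(s) 5: omotonapo
2. 0 -> e / C _ C: no change
surface: omotonapo

cell RANK=ib, CLASS=lu:
underlying: da-tena-i
1. e -> o, i -> u / B C0 _: fires at position(s) 4, 7: datonau
2. 0 -> e / C _ C: no change
surface: datonau

cell RANK=ib, CLASS=vo:
underlying: e-tena-i
1. e -> o, i -> u / B C0 _: fires at position(s) 6: etenau
2. 0 -> e / C _ C: no change
surface: etenau

cell RANK=un, CLASS=un:
underlying: guv-tena-po
1. e -> o, i -> u / B C0 _: fires at position(s) 5: guvtonapo
2. 0 -> e / C _ C: inserts after position(s) 3: guvetonapo
surface: guvetonapo


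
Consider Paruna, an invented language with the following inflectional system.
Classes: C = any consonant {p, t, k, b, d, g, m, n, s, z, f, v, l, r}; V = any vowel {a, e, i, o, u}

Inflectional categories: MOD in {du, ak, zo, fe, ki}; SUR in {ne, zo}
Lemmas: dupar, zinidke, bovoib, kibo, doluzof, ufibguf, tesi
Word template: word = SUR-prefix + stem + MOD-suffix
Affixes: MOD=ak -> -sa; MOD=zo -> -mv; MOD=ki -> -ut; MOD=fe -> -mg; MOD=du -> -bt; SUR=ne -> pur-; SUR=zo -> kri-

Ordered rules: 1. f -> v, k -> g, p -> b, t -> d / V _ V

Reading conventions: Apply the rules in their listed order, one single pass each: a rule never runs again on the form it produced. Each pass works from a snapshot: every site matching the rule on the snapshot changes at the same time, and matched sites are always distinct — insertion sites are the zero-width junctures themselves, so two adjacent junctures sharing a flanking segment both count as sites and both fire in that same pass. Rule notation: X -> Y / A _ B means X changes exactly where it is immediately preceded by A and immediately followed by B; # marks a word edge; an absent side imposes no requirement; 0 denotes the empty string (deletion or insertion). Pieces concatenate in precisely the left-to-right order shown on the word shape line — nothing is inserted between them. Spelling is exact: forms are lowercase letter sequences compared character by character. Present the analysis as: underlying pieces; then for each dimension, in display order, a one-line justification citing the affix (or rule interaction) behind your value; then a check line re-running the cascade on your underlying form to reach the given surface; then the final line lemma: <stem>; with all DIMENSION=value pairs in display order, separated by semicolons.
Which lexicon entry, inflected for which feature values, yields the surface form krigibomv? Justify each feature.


underlying: kri-kibo-mv
MOD=zo - signalled by the affix -mv
SUR=zo - signalled by the affix kri-
check: krikibomv -> krigibomv
lemma: kibo; MOD=zo; SUR=zo


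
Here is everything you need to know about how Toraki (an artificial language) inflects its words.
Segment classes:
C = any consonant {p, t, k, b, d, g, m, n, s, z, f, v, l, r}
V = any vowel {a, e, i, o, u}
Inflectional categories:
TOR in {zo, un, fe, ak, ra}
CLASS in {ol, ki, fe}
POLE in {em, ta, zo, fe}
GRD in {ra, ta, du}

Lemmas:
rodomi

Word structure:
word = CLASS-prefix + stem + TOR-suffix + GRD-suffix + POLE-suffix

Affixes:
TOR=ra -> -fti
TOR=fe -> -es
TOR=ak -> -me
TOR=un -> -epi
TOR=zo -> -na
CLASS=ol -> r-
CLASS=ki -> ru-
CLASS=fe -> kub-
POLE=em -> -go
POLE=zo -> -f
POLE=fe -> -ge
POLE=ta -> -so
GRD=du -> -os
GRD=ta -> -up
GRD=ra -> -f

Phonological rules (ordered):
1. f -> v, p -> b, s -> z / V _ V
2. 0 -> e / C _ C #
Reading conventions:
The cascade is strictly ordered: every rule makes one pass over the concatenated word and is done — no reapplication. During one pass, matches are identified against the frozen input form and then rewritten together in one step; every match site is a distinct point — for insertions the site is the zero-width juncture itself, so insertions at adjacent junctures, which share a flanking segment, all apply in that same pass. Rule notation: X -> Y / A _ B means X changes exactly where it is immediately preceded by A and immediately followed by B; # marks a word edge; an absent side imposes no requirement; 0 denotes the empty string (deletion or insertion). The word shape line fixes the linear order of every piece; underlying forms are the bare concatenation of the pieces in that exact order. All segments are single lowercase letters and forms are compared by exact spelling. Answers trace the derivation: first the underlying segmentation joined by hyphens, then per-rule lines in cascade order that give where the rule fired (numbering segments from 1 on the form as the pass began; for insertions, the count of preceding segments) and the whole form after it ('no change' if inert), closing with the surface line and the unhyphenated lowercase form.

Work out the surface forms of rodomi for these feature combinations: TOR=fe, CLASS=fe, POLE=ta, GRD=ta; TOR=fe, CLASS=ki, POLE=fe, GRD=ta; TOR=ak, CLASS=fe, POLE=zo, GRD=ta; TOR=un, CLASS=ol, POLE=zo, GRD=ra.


cell TOR=fe, CLASS=fe, POLE=ta, GRD=ta:
underlying: kub-rodomi-es-up-so
1. f -> v, p -> b, s -> z / V _ V: fires at position(s) 11: kubrodomiezupso
2. 0 -> e / C _ C #: no change
surface: kubrodomiezupso

cell TOR=fe, CLASS=ki, POLE=fe, GRD=ta:
underlying: ru-rodomi-es-up-ge
1. f -> v, p -> b, s -> z / V _ V: fires at position(s) 10: rurodomiezupge
2. 0 -> e / C _ C #: no change
surface: rurodomiezupge

cell TOR=ak, CLASS=fe, POLE=zo, GRD=ta:
underlying: kub-rodomi-me-up-f
1. f -> v, p -> b, s -> z / V _ V: no change
2. 0 -> e / C _ C #: inserts after position(s) 13: kubrodomimeupef
surface: kubrodomimeupef

cell TOR=un, CLASS=ol, POLE=zo, GRD=ra:
underlying: r-rodomi-epi-f-f
1. f -> v, p -> b, s -> z / V _ V: fires at position(s) 9: rrodomiebiff
2. 0 -> e / C _ C #: inserts after position(s) 11: rrodomiebifef
surface: rrodomiebifef


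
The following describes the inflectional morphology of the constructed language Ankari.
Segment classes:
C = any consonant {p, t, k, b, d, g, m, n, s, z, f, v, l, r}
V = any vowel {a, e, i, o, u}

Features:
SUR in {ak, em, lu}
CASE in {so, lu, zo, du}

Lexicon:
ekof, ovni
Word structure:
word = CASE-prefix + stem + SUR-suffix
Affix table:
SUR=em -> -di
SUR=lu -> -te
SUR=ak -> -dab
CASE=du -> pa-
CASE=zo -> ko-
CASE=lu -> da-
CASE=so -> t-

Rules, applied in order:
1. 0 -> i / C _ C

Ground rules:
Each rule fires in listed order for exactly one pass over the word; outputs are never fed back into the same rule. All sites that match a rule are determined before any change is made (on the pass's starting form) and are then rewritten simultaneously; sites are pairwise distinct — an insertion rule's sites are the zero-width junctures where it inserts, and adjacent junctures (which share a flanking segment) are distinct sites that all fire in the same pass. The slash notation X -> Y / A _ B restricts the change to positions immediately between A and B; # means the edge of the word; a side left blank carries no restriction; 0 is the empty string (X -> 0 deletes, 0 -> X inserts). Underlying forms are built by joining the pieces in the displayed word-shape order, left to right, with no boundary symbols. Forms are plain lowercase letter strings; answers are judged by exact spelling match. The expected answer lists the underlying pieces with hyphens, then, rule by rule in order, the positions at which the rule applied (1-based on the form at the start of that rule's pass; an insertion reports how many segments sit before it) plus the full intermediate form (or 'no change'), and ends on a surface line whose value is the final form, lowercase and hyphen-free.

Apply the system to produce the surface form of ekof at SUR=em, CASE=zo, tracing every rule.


underlying: ko-ekof-di
1. 0 -> i / C _ C: inserts after position(s) 6: koekofidi
surface: koekofidi


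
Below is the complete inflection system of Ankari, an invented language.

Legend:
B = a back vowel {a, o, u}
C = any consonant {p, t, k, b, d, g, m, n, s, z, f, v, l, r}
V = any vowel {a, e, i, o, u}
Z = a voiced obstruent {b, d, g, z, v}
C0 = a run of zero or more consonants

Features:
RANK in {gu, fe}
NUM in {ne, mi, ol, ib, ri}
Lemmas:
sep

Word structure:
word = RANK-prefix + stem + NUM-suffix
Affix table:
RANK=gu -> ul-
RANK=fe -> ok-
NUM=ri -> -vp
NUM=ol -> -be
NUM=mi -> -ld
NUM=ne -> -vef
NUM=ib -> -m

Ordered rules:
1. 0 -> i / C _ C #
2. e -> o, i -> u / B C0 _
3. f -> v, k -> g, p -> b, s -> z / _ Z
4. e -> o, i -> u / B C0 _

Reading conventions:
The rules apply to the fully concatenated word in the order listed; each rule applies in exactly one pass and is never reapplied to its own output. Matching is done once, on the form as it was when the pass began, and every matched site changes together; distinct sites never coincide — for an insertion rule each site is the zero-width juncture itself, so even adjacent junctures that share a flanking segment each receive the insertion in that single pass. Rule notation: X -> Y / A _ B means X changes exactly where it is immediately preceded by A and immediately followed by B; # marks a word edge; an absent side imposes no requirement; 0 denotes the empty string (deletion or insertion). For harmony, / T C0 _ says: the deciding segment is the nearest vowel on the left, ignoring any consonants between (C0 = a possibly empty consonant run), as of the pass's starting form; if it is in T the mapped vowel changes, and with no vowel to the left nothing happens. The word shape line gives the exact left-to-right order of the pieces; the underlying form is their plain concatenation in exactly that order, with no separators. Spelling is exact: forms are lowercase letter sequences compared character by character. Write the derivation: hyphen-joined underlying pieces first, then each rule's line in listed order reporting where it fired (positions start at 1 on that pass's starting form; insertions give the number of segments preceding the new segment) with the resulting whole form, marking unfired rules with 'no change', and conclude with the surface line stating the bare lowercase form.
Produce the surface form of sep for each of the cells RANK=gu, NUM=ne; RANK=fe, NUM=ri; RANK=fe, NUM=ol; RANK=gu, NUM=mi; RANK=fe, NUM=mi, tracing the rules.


cell RANK=gu, NUM=ne:
underlying: ul-sep-vef
1. 0 -> i / C _ C #: no change
2. e -> o, i -> u / B C0 _: fires at position(s) 4: ulsopvef
3. f -> v, k -> g, p -> b, s -> z / _ Z: fires at position(s) 5: ulsobvef
4. e -> o, i -> u / B C0 _: fires at position(s) 7: ulsobvof
surface: ulsobvof

cell RANK=fe, NUM=ri:
underlying: ok-sep-vp
1. 0 -> i / C _ C #: inserts after position(s) 6: oksepvip
2. e -> o, i -> u / B C0 _: fires at position(s) 4: oksopvip
3. f -> v, k -> g, p -> b, s -> z / _ Z: fires at position(s) 5: oksobvip
4. e -> o, i -> u / B C0 _: fires at position(s) 7: oksobvup
surface: oksobvup

cell RANK=fe, NUM=ol:
underlying: ok-sep-be
1. 0 -> i / C _ C #: no change
2. e -> o, i -> u / B C0 _: fires at position(s) 4: oksopbe
3. f -> v, k -> g, p -> b, s -> z / _ Z: fires at position(s) 5: oksobbe
4. e -> o, i -> u / B C0 _: fires at position(s) 7: oksobbo
surface: oksobbo

cell RANK=gu, NUM=mi:
underlying: ul-sep-ld
1. 0 -> i / C _ C #: inserts after position(s) 6: ulseplid
2. e -> o, i -> u / B C0 _: fires at position(s) 4: ulsoplid
3. f -> v, k -> g, p -> b, s -> z / _ Z: no change
4. e -> o, i -> u / B C0 _: fires at position(s) 7: ulsoplud
surface: ulsoplud

cell RANK=fe, NUM=mi:
underlying: ok-sep-ld
1. 0 -> i / C _ C #: inserts after position(s) 6: okseplid
2. e -> o, i -> u / B C0 _: fires at position(s) 4: oksoplid
3. f -> v, k -> g, p -> b, s -> z / _ Z: no change
4. e -> o, i -> u / B C0 _: fires at position(s) 7: oksoplud
surface: oksoplud


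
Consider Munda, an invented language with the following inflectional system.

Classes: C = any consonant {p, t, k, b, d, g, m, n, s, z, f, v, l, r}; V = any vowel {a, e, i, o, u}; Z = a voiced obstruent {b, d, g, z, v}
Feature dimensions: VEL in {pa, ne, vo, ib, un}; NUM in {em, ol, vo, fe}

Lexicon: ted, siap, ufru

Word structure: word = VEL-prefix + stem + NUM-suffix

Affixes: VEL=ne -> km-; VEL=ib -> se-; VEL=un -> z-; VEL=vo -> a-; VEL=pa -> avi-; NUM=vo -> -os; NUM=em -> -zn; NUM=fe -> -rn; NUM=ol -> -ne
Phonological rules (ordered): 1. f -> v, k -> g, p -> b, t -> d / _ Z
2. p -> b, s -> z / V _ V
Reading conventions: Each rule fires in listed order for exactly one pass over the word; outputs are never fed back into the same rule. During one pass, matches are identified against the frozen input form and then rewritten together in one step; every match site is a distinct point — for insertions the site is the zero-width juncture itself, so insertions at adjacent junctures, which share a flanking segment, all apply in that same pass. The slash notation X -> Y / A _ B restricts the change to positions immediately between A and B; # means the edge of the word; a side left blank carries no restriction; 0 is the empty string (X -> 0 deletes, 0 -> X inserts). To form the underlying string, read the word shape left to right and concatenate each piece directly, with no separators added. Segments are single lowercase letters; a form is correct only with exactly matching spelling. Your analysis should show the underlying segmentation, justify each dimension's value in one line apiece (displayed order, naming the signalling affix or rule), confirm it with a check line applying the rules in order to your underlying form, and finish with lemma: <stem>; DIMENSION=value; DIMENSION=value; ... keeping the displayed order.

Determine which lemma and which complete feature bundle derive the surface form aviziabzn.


underlying: avi-siap-zn
VEL=pa - signalled by the affix avi-
NUM=em - signalled by the affix -zn
check: avisiapzn -> avisiabzn -> aviziabzn
lemma: siap; VEL=pa; NUM=em


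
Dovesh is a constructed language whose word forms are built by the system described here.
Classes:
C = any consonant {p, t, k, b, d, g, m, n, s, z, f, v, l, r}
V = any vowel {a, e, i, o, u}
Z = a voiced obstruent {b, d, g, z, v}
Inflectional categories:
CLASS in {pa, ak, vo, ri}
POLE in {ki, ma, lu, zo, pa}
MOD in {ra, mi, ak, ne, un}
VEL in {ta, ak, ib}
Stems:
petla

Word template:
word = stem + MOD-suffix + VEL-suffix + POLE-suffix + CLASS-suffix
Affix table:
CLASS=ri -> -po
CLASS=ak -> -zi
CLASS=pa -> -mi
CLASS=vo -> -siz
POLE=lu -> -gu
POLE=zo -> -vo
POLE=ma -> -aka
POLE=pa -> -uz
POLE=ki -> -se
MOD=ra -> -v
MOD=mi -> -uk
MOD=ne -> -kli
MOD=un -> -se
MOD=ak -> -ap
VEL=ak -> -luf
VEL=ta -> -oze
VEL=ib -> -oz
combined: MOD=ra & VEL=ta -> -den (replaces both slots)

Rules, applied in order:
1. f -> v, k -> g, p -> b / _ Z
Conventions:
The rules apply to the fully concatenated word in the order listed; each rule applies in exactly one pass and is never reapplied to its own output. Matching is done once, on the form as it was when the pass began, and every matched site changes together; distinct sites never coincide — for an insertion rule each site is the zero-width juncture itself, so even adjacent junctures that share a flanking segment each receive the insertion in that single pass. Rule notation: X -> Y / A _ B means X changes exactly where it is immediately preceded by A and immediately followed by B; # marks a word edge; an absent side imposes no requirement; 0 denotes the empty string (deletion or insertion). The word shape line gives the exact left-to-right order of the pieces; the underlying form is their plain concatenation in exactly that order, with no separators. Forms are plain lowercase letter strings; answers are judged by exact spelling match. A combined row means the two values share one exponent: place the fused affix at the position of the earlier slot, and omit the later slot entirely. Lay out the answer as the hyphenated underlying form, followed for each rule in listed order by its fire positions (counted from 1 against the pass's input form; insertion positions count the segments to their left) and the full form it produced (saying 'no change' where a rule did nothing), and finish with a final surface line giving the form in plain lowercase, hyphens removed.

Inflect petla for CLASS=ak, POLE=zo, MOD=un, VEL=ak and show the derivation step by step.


underlying: petla-se-luf-vo-zi
1. f -> v, k -> g, p -> b / _ Z: fires at position(s) 10: petlaseluvvozi
surface: petlaseluvvozi


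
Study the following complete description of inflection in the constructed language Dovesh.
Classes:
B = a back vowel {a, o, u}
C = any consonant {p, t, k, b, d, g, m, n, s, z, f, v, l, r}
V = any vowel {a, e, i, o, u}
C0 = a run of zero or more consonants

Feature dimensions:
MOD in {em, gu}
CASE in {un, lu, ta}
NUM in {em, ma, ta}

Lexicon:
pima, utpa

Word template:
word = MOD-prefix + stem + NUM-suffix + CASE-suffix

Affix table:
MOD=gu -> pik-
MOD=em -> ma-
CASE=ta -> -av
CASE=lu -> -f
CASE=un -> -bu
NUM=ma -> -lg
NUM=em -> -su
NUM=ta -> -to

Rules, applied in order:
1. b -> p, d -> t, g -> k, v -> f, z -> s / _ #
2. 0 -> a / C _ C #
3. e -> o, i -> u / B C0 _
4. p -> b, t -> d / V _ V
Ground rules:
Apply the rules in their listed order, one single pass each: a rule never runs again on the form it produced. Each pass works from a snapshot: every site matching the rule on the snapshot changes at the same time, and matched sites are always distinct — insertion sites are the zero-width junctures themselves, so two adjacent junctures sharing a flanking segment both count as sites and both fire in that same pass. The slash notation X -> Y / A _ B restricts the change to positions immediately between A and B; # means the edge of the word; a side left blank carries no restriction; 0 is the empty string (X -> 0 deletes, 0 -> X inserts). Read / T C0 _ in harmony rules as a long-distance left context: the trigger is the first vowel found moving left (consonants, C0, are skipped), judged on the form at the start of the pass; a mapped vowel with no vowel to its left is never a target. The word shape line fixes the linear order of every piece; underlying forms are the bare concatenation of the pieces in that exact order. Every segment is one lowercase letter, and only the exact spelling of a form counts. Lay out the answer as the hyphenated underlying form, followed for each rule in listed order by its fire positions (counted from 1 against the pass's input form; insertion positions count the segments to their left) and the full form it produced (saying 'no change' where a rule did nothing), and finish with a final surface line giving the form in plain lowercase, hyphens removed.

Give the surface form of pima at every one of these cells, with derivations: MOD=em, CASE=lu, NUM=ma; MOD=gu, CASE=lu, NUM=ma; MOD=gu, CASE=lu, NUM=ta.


cell MOD=em, CASE=lu, NUM=ma:
underlying: ma-pima-lg-f
1. b -> p, d -> t, g -> k, v -> f, z -> s / _ #: no change
2. 0 -> a / C _ C #: inserts after position(s) 8: mapimalgaf
3. e -> o, i -> u / B C0 _: fires at position(s) 4: mapumalgaf
4. p -> b, t -> d / V _ V: fires at position(s) 3: mabumalgaf
surface: mabumalgaf

cell MOD=gu, CASE=lu, NUM=ma:
underlying: pik-pima-lg-f
1. b -> p, d -> t, g -> k, v -> f, z -> s / _ #: no change
2. 0 -> a / C _ C #: inserts after position(s) 9: pikpimalgaf
3. e -> o, i -> u / B C0 _: no change
4. p -> b, t -> d / V _ V: no change
surface: pikpimalgaf

cell MOD=gu, CASE=lu, NUM=ta:
underlying: pik-pima-to-f
1. b -> p, d -> t, g -> k, v -> f, z -> s / _ #: no change
2. 0 -> a / C _ C #: no change
3. e -> o, i -> u / B C0 _: no change
4. p -> b, t -> d / V _ V: fires at position(s) 8: pikpimadof
surface: pikpimadof


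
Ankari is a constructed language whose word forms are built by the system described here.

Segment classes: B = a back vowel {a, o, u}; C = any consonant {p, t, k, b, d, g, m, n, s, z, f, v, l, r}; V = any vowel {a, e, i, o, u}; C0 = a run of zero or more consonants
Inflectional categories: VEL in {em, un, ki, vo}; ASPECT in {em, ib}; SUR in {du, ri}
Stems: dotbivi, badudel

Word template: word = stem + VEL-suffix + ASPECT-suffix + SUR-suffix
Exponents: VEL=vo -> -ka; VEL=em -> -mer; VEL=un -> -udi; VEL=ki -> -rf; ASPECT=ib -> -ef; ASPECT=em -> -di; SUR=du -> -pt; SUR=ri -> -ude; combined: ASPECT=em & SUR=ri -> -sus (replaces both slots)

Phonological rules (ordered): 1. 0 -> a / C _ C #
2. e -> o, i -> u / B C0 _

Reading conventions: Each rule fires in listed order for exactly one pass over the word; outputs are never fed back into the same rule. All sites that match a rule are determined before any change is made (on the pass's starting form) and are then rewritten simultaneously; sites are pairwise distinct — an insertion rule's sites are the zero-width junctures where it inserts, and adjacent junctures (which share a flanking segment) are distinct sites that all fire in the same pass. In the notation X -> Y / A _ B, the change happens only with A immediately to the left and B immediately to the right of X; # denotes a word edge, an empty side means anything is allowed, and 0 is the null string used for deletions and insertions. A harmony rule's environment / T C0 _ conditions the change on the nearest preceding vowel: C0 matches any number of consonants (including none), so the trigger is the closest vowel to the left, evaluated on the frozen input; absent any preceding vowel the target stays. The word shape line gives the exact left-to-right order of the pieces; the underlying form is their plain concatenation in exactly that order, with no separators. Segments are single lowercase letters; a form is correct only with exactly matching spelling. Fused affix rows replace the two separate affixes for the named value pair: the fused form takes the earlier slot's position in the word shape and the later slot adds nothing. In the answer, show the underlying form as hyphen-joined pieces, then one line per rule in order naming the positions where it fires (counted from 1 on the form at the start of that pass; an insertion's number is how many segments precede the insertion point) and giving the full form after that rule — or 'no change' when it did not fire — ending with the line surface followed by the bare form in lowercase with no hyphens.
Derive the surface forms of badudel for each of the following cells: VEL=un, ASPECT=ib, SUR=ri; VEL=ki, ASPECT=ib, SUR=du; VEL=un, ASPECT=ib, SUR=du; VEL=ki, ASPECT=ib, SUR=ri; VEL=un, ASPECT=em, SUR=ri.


cell VEL=un, ASPECT=ib, SUR=ri:
underlying: badudel-udi-ef-ude
1. 0 -> a / C _ C #: no change
2. e -> o, i -> u / B C0 _: fires at position(s) 6, 10, 15: badudoluduefudo
surface: badudoluduefudo

cell VEL=ki, ASPECT=ib, SUR=du:
underlying: badudel-rf-ef-pt
1. 0 -> a / C _ C #: inserts after position(s) 12: badudelrfefpat
2. e -> o, i -> u / B C0 _: fires at position(s) 6: badudolrfefpat
surface: badudolrfefpat

cell VEL=un, ASPECT=ib, SUR=du:
underlying: badudel-udi-ef-pt
1. 0 -> a / C _ C #: inserts after position(s) 13: badudeludiefpat
2. e -> o, i -> u / B C0 _: fires at position(s) 6, 10: badudoluduefpat
surface: badudoluduefpat

cell VEL=ki, ASPECT=ib, SUR=ri:
underlying: badudel-rf-ef-ude
1. 0 -> a / C _ C #: no change
2. e -> o, i -> u / B C0 _: fires at position(s) 6, 14: badudolrfefudo
surface: badudolrfefudo

cell VEL=un, ASPECT=em, SUR=ri:
underlying: badudel-udi-sus
1. 0 -> a / C _ C #: no change
2. e -> o, i -> u / B C0 _: fires at position(s) 6, 10: badudoludusus
surface: badudoludusus
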